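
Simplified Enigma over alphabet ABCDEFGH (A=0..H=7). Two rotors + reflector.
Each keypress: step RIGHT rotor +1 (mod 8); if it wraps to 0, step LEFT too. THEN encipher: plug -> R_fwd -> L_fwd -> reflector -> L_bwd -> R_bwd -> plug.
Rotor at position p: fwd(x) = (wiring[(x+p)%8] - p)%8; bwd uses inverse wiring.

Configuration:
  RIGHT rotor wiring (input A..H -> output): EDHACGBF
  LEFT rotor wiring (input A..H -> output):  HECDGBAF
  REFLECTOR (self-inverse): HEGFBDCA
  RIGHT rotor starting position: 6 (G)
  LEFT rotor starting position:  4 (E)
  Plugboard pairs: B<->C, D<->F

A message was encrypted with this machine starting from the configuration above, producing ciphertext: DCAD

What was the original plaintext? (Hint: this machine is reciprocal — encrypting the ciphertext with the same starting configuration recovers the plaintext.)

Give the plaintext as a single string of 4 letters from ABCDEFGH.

Char 1 ('D'): step: R->7, L=4; D->plug->F->R->D->L->B->refl->E->L'->C->R'->H->plug->H
Char 2 ('C'): step: R->0, L->5 (L advanced); C->plug->B->R->D->L->C->refl->G->L'->G->R'->F->plug->D
Char 3 ('A'): step: R->1, L=5; A->plug->A->R->C->L->A->refl->H->L'->E->R'->G->plug->G
Char 4 ('D'): step: R->2, L=5; D->plug->F->R->D->L->C->refl->G->L'->G->R'->B->plug->C

Answer: HDGC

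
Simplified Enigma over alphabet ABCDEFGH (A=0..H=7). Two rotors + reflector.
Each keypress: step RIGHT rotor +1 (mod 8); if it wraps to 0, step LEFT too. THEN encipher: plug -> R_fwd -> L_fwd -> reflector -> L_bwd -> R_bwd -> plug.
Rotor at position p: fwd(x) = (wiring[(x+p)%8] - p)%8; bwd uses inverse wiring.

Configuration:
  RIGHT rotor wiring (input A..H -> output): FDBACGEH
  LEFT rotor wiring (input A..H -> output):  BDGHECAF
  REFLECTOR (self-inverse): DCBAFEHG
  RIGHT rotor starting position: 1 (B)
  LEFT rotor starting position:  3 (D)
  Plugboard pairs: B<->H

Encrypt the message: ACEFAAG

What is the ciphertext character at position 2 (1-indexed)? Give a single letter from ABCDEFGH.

Char 1 ('A'): step: R->2, L=3; A->plug->A->R->H->L->D->refl->A->L'->G->R'->B->plug->H
Char 2 ('C'): step: R->3, L=3; C->plug->C->R->D->L->F->refl->E->L'->A->R'->G->plug->G

G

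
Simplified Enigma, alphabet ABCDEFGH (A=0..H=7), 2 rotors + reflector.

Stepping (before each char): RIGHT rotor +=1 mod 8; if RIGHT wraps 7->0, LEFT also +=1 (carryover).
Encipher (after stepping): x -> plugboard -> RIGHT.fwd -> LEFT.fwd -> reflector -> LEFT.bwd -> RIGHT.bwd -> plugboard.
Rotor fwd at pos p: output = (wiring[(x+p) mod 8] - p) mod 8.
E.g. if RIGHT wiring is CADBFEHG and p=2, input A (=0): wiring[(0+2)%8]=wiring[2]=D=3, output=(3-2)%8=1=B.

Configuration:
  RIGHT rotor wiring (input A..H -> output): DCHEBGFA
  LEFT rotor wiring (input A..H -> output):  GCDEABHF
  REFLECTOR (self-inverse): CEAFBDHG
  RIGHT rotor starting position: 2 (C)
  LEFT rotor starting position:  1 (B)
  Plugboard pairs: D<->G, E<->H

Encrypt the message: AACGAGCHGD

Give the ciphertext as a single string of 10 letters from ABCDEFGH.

Answer: EDHHBDEBCB

Derivation:
Char 1 ('A'): step: R->3, L=1; A->plug->A->R->B->L->C->refl->A->L'->E->R'->H->plug->E
Char 2 ('A'): step: R->4, L=1; A->plug->A->R->F->L->G->refl->H->L'->D->R'->G->plug->D
Char 3 ('C'): step: R->5, L=1; C->plug->C->R->D->L->H->refl->G->L'->F->R'->E->plug->H
Char 4 ('G'): step: R->6, L=1; G->plug->D->R->E->L->A->refl->C->L'->B->R'->E->plug->H
Char 5 ('A'): step: R->7, L=1; A->plug->A->R->B->L->C->refl->A->L'->E->R'->B->plug->B
Char 6 ('G'): step: R->0, L->2 (L advanced); G->plug->D->R->E->L->F->refl->D->L'->F->R'->G->plug->D
Char 7 ('C'): step: R->1, L=2; C->plug->C->R->D->L->H->refl->G->L'->C->R'->H->plug->E
Char 8 ('H'): step: R->2, L=2; H->plug->E->R->D->L->H->refl->G->L'->C->R'->B->plug->B
Char 9 ('G'): step: R->3, L=2; G->plug->D->R->C->L->G->refl->H->L'->D->R'->C->plug->C
Char 10 ('D'): step: R->4, L=2; D->plug->G->R->D->L->H->refl->G->L'->C->R'->B->plug->B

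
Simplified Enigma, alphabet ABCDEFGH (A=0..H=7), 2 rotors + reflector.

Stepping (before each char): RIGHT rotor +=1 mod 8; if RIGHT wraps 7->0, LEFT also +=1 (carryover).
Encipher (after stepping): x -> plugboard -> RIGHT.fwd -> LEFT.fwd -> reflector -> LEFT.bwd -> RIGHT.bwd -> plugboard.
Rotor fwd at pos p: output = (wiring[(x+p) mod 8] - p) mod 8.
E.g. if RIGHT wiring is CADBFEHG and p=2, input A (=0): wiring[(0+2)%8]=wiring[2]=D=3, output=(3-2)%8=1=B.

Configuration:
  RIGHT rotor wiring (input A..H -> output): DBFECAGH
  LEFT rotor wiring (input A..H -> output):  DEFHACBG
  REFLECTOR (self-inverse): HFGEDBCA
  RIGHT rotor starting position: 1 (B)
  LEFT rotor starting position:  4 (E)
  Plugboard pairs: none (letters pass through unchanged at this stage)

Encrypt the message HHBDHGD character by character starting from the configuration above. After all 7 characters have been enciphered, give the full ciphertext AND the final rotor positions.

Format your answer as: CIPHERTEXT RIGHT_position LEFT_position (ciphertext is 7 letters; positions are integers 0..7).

Char 1 ('H'): step: R->2, L=4; H->plug->H->R->H->L->D->refl->E->L'->A->R'->C->plug->C
Char 2 ('H'): step: R->3, L=4; H->plug->H->R->C->L->F->refl->B->L'->G->R'->G->plug->G
Char 3 ('B'): step: R->4, L=4; B->plug->B->R->E->L->H->refl->A->L'->F->R'->F->plug->F
Char 4 ('D'): step: R->5, L=4; D->plug->D->R->G->L->B->refl->F->L'->C->R'->C->plug->C
Char 5 ('H'): step: R->6, L=4; H->plug->H->R->C->L->F->refl->B->L'->G->R'->F->plug->F
Char 6 ('G'): step: R->7, L=4; G->plug->G->R->B->L->G->refl->C->L'->D->R'->F->plug->F
Char 7 ('D'): step: R->0, L->5 (L advanced); D->plug->D->R->E->L->H->refl->A->L'->F->R'->C->plug->C
Final: ciphertext=CGFCFFC, RIGHT=0, LEFT=5

Answer: CGFCFFC 0 5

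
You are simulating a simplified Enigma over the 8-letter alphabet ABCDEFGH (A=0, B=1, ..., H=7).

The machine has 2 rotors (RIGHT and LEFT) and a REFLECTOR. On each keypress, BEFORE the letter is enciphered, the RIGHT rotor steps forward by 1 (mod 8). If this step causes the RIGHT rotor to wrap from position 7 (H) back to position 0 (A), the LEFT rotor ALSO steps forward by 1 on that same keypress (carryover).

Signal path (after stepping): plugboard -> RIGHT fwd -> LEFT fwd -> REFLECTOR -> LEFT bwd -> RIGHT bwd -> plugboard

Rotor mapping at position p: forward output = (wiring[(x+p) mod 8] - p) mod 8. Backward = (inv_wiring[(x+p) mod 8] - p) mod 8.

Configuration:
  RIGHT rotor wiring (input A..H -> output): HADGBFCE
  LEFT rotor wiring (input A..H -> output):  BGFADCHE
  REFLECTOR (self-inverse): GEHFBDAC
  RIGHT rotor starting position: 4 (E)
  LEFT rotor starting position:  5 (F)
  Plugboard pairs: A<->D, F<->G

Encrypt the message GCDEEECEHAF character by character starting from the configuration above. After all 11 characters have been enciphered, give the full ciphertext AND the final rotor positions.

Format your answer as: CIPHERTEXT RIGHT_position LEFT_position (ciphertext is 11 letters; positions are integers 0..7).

Char 1 ('G'): step: R->5, L=5; G->plug->F->R->G->L->D->refl->F->L'->A->R'->A->plug->D
Char 2 ('C'): step: R->6, L=5; C->plug->C->R->B->L->C->refl->H->L'->C->R'->D->plug->A
Char 3 ('D'): step: R->7, L=5; D->plug->A->R->F->L->A->refl->G->L'->H->R'->E->plug->E
Char 4 ('E'): step: R->0, L->6 (L advanced); E->plug->E->R->B->L->G->refl->A->L'->D->R'->C->plug->C
Char 5 ('E'): step: R->1, L=6; E->plug->E->R->E->L->H->refl->C->L'->F->R'->C->plug->C
Char 6 ('E'): step: R->2, L=6; E->plug->E->R->A->L->B->refl->E->L'->H->R'->C->plug->C
Char 7 ('C'): step: R->3, L=6; C->plug->C->R->C->L->D->refl->F->L'->G->R'->B->plug->B
Char 8 ('E'): step: R->4, L=6; E->plug->E->R->D->L->A->refl->G->L'->B->R'->B->plug->B
Char 9 ('H'): step: R->5, L=6; H->plug->H->R->E->L->H->refl->C->L'->F->R'->B->plug->B
Char 10 ('A'): step: R->6, L=6; A->plug->D->R->C->L->D->refl->F->L'->G->R'->B->plug->B
Char 11 ('F'): step: R->7, L=6; F->plug->G->R->G->L->F->refl->D->L'->C->R'->F->plug->G
Final: ciphertext=DAECCCBBBBG, RIGHT=7, LEFT=6

Answer: DAECCCBBBBG 7 6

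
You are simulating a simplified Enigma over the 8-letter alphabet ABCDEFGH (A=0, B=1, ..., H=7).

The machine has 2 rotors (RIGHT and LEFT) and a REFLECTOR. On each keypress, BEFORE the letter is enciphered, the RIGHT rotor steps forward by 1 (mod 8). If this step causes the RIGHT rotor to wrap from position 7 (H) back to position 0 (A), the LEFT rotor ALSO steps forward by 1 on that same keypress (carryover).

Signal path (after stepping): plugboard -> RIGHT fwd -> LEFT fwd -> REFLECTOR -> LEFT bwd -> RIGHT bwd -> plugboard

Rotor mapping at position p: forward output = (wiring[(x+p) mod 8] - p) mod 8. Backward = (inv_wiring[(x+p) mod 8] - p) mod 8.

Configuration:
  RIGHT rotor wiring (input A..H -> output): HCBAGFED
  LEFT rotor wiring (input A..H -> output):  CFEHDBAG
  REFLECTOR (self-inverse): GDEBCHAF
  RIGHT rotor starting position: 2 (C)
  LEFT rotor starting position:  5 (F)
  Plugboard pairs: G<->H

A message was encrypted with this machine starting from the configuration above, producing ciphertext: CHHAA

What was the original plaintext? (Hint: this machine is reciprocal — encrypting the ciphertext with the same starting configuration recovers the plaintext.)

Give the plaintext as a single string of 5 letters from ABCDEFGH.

Answer: DEEHF

Derivation:
Char 1 ('C'): step: R->3, L=5; C->plug->C->R->C->L->B->refl->D->L'->B->R'->D->plug->D
Char 2 ('H'): step: R->4, L=5; H->plug->G->R->F->L->H->refl->F->L'->D->R'->E->plug->E
Char 3 ('H'): step: R->5, L=5; H->plug->G->R->D->L->F->refl->H->L'->F->R'->E->plug->E
Char 4 ('A'): step: R->6, L=5; A->plug->A->R->G->L->C->refl->E->L'->A->R'->G->plug->H
Char 5 ('A'): step: R->7, L=5; A->plug->A->R->E->L->A->refl->G->L'->H->R'->F->plug->F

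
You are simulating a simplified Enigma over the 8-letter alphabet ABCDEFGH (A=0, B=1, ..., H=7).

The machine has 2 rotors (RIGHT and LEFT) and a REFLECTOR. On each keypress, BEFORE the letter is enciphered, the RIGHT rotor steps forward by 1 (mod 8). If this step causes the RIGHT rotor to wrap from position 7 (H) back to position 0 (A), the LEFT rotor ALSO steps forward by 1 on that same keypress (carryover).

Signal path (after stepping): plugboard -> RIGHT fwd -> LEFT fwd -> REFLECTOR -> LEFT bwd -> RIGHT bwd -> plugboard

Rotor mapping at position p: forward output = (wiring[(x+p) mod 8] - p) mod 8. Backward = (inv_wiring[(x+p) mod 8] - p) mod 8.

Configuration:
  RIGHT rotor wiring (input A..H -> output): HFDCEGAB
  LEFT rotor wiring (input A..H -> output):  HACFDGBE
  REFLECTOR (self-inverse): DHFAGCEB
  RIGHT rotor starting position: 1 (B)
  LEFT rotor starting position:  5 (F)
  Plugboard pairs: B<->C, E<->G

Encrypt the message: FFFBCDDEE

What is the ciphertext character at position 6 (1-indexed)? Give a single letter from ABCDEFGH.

Char 1 ('F'): step: R->2, L=5; F->plug->F->R->H->L->G->refl->E->L'->B->R'->A->plug->A
Char 2 ('F'): step: R->3, L=5; F->plug->F->R->E->L->D->refl->A->L'->G->R'->E->plug->G
Char 3 ('F'): step: R->4, L=5; F->plug->F->R->B->L->E->refl->G->L'->H->R'->G->plug->E
Char 4 ('B'): step: R->5, L=5; B->plug->C->R->E->L->D->refl->A->L'->G->R'->F->plug->F
Char 5 ('C'): step: R->6, L=5; C->plug->B->R->D->L->C->refl->F->L'->F->R'->E->plug->G
Char 6 ('D'): step: R->7, L=5; D->plug->D->R->E->L->D->refl->A->L'->G->R'->C->plug->B

B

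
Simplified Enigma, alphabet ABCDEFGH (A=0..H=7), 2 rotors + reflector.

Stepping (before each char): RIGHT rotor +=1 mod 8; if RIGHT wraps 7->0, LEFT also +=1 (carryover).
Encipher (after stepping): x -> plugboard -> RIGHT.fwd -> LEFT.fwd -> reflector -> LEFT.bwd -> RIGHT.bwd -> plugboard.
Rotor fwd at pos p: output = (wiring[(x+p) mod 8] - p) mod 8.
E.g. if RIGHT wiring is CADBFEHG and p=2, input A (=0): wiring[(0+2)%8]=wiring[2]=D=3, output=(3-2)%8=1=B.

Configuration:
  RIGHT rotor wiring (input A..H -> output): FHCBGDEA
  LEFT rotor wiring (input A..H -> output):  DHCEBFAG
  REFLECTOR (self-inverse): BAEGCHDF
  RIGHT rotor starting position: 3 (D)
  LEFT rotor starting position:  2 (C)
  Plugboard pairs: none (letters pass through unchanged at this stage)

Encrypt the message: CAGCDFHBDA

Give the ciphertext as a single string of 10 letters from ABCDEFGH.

Char 1 ('C'): step: R->4, L=2; C->plug->C->R->A->L->A->refl->B->L'->G->R'->G->plug->G
Char 2 ('A'): step: R->5, L=2; A->plug->A->R->G->L->B->refl->A->L'->A->R'->D->plug->D
Char 3 ('G'): step: R->6, L=2; G->plug->G->R->A->L->A->refl->B->L'->G->R'->A->plug->A
Char 4 ('C'): step: R->7, L=2; C->plug->C->R->A->L->A->refl->B->L'->G->R'->B->plug->B
Char 5 ('D'): step: R->0, L->3 (L advanced); D->plug->D->R->B->L->G->refl->D->L'->E->R'->G->plug->G
Char 6 ('F'): step: R->1, L=3; F->plug->F->R->D->L->F->refl->H->L'->H->R'->G->plug->G
Char 7 ('H'): step: R->2, L=3; H->plug->H->R->F->L->A->refl->B->L'->A->R'->A->plug->A
Char 8 ('B'): step: R->3, L=3; B->plug->B->R->D->L->F->refl->H->L'->H->R'->H->plug->H
Char 9 ('D'): step: R->4, L=3; D->plug->D->R->E->L->D->refl->G->L'->B->R'->E->plug->E
Char 10 ('A'): step: R->5, L=3; A->plug->A->R->G->L->E->refl->C->L'->C->R'->E->plug->E

Answer: GDABGGAHEE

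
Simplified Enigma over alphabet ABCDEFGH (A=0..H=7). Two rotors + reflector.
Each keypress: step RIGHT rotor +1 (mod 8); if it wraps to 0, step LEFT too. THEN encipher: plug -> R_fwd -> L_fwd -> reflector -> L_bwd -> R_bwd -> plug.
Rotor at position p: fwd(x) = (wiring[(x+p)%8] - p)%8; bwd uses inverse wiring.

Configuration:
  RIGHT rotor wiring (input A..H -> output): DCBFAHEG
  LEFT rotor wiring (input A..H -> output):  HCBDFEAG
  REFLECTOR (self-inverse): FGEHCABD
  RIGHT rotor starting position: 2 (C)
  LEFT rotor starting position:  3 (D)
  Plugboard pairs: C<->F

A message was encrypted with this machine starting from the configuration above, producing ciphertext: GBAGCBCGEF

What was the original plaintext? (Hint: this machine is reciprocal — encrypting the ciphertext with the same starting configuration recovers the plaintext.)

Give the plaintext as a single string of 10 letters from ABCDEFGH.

Char 1 ('G'): step: R->3, L=3; G->plug->G->R->H->L->G->refl->B->L'->C->R'->A->plug->A
Char 2 ('B'): step: R->4, L=3; B->plug->B->R->D->L->F->refl->A->L'->A->R'->C->plug->F
Char 3 ('A'): step: R->5, L=3; A->plug->A->R->C->L->B->refl->G->L'->H->R'->B->plug->B
Char 4 ('G'): step: R->6, L=3; G->plug->G->R->C->L->B->refl->G->L'->H->R'->F->plug->C
Char 5 ('C'): step: R->7, L=3; C->plug->F->R->B->L->C->refl->E->L'->F->R'->H->plug->H
Char 6 ('B'): step: R->0, L->4 (L advanced); B->plug->B->R->C->L->E->refl->C->L'->D->R'->A->plug->A
Char 7 ('C'): step: R->1, L=4; C->plug->F->R->D->L->C->refl->E->L'->C->R'->H->plug->H
Char 8 ('G'): step: R->2, L=4; G->plug->G->R->B->L->A->refl->F->L'->G->R'->C->plug->F
Char 9 ('E'): step: R->3, L=4; E->plug->E->R->D->L->C->refl->E->L'->C->R'->A->plug->A
Char 10 ('F'): step: R->4, L=4; F->plug->C->R->A->L->B->refl->G->L'->F->R'->G->plug->G

Answer: AFBCHAHFAG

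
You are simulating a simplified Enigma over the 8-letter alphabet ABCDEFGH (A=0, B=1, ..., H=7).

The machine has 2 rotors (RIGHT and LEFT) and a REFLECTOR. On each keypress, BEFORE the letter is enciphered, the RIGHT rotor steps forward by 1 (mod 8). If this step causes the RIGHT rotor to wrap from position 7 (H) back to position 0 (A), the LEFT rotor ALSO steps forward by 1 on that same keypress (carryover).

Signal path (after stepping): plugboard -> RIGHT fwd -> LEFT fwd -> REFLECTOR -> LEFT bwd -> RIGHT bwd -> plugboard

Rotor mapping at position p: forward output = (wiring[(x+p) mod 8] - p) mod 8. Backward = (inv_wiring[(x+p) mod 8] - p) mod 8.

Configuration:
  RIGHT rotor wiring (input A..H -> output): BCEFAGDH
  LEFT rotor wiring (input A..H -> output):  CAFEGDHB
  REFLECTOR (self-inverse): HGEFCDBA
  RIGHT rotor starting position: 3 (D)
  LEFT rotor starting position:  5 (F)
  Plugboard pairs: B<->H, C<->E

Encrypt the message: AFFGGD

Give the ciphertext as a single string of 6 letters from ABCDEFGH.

Char 1 ('A'): step: R->4, L=5; A->plug->A->R->E->L->D->refl->F->L'->D->R'->D->plug->D
Char 2 ('F'): step: R->5, L=5; F->plug->F->R->H->L->B->refl->G->L'->A->R'->G->plug->G
Char 3 ('F'): step: R->6, L=5; F->plug->F->R->H->L->B->refl->G->L'->A->R'->H->plug->B
Char 4 ('G'): step: R->7, L=5; G->plug->G->R->H->L->B->refl->G->L'->A->R'->A->plug->A
Char 5 ('G'): step: R->0, L->6 (L advanced); G->plug->G->R->D->L->C->refl->E->L'->C->R'->B->plug->H
Char 6 ('D'): step: R->1, L=6; D->plug->D->R->H->L->F->refl->D->L'->B->R'->A->plug->A

Answer: DGBAHA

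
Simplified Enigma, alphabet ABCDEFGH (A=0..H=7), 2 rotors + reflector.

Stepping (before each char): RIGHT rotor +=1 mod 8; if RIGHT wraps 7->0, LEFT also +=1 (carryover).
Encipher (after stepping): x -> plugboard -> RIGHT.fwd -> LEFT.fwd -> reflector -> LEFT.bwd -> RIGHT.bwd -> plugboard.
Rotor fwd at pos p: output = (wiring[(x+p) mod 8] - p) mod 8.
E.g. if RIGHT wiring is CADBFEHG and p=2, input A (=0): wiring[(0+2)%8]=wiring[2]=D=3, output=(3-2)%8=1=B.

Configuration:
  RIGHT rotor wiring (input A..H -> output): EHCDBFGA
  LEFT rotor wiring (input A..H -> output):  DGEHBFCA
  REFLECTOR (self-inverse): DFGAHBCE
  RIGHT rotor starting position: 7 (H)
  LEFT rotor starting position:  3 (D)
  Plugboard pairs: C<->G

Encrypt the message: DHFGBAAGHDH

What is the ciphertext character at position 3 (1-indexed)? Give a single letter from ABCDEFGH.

Char 1 ('D'): step: R->0, L->4 (L advanced); D->plug->D->R->D->L->E->refl->H->L'->E->R'->A->plug->A
Char 2 ('H'): step: R->1, L=4; H->plug->H->R->D->L->E->refl->H->L'->E->R'->E->plug->E
Char 3 ('F'): step: R->2, L=4; F->plug->F->R->G->L->A->refl->D->L'->H->R'->C->plug->G

G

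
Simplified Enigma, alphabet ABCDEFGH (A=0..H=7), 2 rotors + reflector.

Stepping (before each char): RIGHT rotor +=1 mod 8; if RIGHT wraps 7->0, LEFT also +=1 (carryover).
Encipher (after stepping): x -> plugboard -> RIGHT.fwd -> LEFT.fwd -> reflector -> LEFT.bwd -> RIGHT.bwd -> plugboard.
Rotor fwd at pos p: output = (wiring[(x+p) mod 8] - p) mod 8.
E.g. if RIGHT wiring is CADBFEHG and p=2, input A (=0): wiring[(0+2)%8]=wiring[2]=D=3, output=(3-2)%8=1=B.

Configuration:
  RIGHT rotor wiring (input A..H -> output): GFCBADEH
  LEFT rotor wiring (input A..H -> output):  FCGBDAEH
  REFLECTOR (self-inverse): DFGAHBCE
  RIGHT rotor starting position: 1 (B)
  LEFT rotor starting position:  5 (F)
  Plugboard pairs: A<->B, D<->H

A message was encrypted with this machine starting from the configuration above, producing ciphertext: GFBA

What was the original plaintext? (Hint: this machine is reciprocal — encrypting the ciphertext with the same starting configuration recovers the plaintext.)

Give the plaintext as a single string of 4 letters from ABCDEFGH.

Char 1 ('G'): step: R->2, L=5; G->plug->G->R->E->L->F->refl->B->L'->F->R'->F->plug->F
Char 2 ('F'): step: R->3, L=5; F->plug->F->R->D->L->A->refl->D->L'->A->R'->C->plug->C
Char 3 ('B'): step: R->4, L=5; B->plug->A->R->E->L->F->refl->B->L'->F->R'->H->plug->D
Char 4 ('A'): step: R->5, L=5; A->plug->B->R->H->L->G->refl->C->L'->C->R'->C->plug->C

Answer: FCDC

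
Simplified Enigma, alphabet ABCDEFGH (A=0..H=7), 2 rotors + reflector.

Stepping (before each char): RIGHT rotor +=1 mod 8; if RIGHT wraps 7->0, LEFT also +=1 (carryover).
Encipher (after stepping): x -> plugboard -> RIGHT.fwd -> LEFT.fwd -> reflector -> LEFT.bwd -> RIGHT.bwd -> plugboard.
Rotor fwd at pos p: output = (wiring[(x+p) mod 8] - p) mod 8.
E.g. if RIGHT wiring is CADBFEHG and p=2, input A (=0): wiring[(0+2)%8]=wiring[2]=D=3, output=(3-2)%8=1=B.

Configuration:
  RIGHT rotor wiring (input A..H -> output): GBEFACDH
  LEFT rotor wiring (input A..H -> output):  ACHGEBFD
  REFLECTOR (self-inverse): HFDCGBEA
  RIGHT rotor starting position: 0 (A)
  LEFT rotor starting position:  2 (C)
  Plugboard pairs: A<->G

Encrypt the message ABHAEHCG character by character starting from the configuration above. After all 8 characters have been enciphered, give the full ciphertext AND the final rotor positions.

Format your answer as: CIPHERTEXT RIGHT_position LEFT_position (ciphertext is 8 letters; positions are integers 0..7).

Char 1 ('A'): step: R->1, L=2; A->plug->G->R->G->L->G->refl->E->L'->B->R'->E->plug->E
Char 2 ('B'): step: R->2, L=2; B->plug->B->R->D->L->H->refl->A->L'->H->R'->H->plug->H
Char 3 ('H'): step: R->3, L=2; H->plug->H->R->B->L->E->refl->G->L'->G->R'->G->plug->A
Char 4 ('A'): step: R->4, L=2; A->plug->G->R->A->L->F->refl->B->L'->F->R'->F->plug->F
Char 5 ('E'): step: R->5, L=2; E->plug->E->R->E->L->D->refl->C->L'->C->R'->C->plug->C
Char 6 ('H'): step: R->6, L=2; H->plug->H->R->E->L->D->refl->C->L'->C->R'->G->plug->A
Char 7 ('C'): step: R->7, L=2; C->plug->C->R->C->L->C->refl->D->L'->E->R'->H->plug->H
Char 8 ('G'): step: R->0, L->3 (L advanced); G->plug->A->R->G->L->H->refl->A->L'->E->R'->C->plug->C
Final: ciphertext=EHAFCAHC, RIGHT=0, LEFT=3

Answer: EHAFCAHC 0 3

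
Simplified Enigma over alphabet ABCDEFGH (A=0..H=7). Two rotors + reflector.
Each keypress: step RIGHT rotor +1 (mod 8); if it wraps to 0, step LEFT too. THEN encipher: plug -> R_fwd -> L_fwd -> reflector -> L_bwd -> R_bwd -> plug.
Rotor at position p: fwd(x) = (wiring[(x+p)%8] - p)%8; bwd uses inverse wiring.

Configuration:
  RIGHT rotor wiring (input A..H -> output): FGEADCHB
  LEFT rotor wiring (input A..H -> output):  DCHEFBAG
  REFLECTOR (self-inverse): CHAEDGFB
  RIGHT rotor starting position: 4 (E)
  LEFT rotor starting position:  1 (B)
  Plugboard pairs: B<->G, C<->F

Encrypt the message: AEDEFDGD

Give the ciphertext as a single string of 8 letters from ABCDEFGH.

Char 1 ('A'): step: R->5, L=1; A->plug->A->R->F->L->H->refl->B->L'->A->R'->D->plug->D
Char 2 ('E'): step: R->6, L=1; E->plug->E->R->G->L->F->refl->G->L'->B->R'->A->plug->A
Char 3 ('D'): step: R->7, L=1; D->plug->D->R->F->L->H->refl->B->L'->A->R'->H->plug->H
Char 4 ('E'): step: R->0, L->2 (L advanced); E->plug->E->R->D->L->H->refl->B->L'->G->R'->B->plug->G
Char 5 ('F'): step: R->1, L=2; F->plug->C->R->H->L->A->refl->C->L'->B->R'->E->plug->E
Char 6 ('D'): step: R->2, L=2; D->plug->D->R->A->L->F->refl->G->L'->E->R'->H->plug->H
Char 7 ('G'): step: R->3, L=2; G->plug->B->R->A->L->F->refl->G->L'->E->R'->D->plug->D
Char 8 ('D'): step: R->4, L=2; D->plug->D->R->F->L->E->refl->D->L'->C->R'->F->plug->C

Answer: DAHGEHDC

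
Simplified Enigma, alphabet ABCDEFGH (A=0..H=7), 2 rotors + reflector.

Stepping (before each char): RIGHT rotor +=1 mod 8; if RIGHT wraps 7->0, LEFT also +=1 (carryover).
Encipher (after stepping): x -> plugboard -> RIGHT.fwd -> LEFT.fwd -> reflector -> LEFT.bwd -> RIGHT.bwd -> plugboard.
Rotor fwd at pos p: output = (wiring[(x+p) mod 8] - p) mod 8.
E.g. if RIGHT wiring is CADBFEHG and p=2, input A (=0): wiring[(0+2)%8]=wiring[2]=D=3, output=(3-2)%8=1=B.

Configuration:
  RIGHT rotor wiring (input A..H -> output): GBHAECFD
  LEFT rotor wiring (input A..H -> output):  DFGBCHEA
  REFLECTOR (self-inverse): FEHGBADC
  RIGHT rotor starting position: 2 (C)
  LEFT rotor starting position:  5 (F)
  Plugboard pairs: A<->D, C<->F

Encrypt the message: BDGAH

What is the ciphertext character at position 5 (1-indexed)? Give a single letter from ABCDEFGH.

Char 1 ('B'): step: R->3, L=5; B->plug->B->R->B->L->H->refl->C->L'->A->R'->E->plug->E
Char 2 ('D'): step: R->4, L=5; D->plug->A->R->A->L->C->refl->H->L'->B->R'->C->plug->F
Char 3 ('G'): step: R->5, L=5; G->plug->G->R->D->L->G->refl->D->L'->C->R'->F->plug->C
Char 4 ('A'): step: R->6, L=5; A->plug->D->R->D->L->G->refl->D->L'->C->R'->F->plug->C
Char 5 ('H'): step: R->7, L=5; H->plug->H->R->G->L->E->refl->B->L'->F->R'->F->plug->C

C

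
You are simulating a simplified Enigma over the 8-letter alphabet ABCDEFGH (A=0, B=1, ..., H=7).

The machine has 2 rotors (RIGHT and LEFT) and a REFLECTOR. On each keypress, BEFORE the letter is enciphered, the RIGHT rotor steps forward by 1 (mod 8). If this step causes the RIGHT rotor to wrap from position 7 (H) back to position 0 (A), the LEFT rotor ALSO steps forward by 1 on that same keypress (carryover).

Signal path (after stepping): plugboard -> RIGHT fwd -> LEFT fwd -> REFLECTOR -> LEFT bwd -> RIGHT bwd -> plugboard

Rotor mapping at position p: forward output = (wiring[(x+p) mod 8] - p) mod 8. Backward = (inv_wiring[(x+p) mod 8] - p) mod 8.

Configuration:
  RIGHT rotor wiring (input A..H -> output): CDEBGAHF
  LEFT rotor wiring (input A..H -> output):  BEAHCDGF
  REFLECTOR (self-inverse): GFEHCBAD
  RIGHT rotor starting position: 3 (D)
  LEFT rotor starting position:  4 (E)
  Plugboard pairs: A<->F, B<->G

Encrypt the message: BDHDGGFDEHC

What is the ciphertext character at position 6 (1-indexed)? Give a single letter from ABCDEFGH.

Char 1 ('B'): step: R->4, L=4; B->plug->G->R->A->L->G->refl->A->L'->F->R'->H->plug->H
Char 2 ('D'): step: R->5, L=4; D->plug->D->R->F->L->A->refl->G->L'->A->R'->C->plug->C
Char 3 ('H'): step: R->6, L=4; H->plug->H->R->C->L->C->refl->E->L'->G->R'->E->plug->E
Char 4 ('D'): step: R->7, L=4; D->plug->D->R->F->L->A->refl->G->L'->A->R'->H->plug->H
Char 5 ('G'): step: R->0, L->5 (L advanced); G->plug->B->R->D->L->E->refl->C->L'->G->R'->E->plug->E
Char 6 ('G'): step: R->1, L=5; G->plug->B->R->D->L->E->refl->C->L'->G->R'->F->plug->A

A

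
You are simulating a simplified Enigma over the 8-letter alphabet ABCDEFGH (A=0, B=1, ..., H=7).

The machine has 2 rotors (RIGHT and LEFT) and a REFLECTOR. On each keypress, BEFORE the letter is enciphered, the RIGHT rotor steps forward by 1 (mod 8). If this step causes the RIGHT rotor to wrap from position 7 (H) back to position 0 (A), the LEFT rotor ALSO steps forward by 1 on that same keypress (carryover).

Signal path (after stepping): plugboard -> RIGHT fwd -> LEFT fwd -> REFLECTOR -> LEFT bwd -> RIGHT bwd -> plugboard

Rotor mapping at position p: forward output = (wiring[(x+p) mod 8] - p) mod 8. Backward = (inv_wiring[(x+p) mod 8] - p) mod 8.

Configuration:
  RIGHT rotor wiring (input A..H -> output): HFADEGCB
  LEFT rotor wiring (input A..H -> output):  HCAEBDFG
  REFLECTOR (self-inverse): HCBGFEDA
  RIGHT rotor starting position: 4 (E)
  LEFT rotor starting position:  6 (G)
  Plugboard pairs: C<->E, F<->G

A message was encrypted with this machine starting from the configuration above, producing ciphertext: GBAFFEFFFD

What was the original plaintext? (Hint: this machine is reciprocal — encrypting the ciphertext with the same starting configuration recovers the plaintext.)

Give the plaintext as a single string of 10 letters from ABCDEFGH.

Char 1 ('G'): step: R->5, L=6; G->plug->F->R->D->L->E->refl->F->L'->H->R'->H->plug->H
Char 2 ('B'): step: R->6, L=6; B->plug->B->R->D->L->E->refl->F->L'->H->R'->D->plug->D
Char 3 ('A'): step: R->7, L=6; A->plug->A->R->C->L->B->refl->C->L'->E->R'->E->plug->C
Char 4 ('F'): step: R->0, L->7 (L advanced); F->plug->G->R->C->L->D->refl->G->L'->H->R'->A->plug->A
Char 5 ('F'): step: R->1, L=7; F->plug->G->R->A->L->H->refl->A->L'->B->R'->F->plug->G
Char 6 ('E'): step: R->2, L=7; E->plug->C->R->C->L->D->refl->G->L'->H->R'->F->plug->G
Char 7 ('F'): step: R->3, L=7; F->plug->G->R->C->L->D->refl->G->L'->H->R'->D->plug->D
Char 8 ('F'): step: R->4, L=7; F->plug->G->R->E->L->F->refl->E->L'->G->R'->C->plug->E
Char 9 ('F'): step: R->5, L=7; F->plug->G->R->G->L->E->refl->F->L'->E->R'->C->plug->E
Char 10 ('D'): step: R->6, L=7; D->plug->D->R->H->L->G->refl->D->L'->C->R'->E->plug->C

Answer: HDCAGGDEEC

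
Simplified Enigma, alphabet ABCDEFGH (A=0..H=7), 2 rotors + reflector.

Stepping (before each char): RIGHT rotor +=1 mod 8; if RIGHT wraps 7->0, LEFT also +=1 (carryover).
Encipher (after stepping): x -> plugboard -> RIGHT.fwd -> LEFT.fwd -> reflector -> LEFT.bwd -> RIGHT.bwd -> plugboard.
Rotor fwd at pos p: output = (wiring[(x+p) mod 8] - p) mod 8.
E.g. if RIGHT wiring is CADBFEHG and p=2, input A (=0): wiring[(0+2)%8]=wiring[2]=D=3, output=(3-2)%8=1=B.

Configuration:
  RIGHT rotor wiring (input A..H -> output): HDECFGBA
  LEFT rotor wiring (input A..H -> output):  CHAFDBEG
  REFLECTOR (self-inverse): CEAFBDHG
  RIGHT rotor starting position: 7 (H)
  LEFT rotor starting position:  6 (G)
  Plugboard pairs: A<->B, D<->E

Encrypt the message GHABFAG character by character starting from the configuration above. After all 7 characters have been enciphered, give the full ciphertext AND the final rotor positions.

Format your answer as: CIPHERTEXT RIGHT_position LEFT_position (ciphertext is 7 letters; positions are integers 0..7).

Char 1 ('G'): step: R->0, L->7 (L advanced); G->plug->G->R->B->L->D->refl->F->L'->H->R'->A->plug->B
Char 2 ('H'): step: R->1, L=7; H->plug->H->R->G->L->C->refl->A->L'->C->R'->A->plug->B
Char 3 ('A'): step: R->2, L=7; A->plug->B->R->A->L->H->refl->G->L'->E->R'->D->plug->E
Char 4 ('B'): step: R->3, L=7; B->plug->A->R->H->L->F->refl->D->L'->B->R'->H->plug->H
Char 5 ('F'): step: R->4, L=7; F->plug->F->R->H->L->F->refl->D->L'->B->R'->A->plug->B
Char 6 ('A'): step: R->5, L=7; A->plug->B->R->E->L->G->refl->H->L'->A->R'->H->plug->H
Char 7 ('G'): step: R->6, L=7; G->plug->G->R->H->L->F->refl->D->L'->B->R'->C->plug->C
Final: ciphertext=BBEHBHC, RIGHT=6, LEFT=7

Answer: BBEHBHC 6 7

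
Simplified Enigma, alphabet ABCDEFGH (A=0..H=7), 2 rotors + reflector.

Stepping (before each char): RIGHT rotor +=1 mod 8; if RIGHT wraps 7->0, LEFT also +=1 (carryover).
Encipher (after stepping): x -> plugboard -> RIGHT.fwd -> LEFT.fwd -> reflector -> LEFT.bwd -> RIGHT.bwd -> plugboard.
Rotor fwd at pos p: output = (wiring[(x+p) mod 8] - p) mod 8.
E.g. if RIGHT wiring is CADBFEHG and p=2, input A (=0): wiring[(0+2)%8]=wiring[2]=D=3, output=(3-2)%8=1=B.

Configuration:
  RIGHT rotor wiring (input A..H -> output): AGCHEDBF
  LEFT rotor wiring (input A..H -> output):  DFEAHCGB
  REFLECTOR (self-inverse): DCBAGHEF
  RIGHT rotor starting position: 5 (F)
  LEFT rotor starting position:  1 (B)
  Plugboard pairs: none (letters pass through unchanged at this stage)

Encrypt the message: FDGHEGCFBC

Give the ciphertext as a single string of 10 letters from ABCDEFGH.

Answer: GEEDFHFGAD

Derivation:
Char 1 ('F'): step: R->6, L=1; F->plug->F->R->B->L->D->refl->A->L'->G->R'->G->plug->G
Char 2 ('D'): step: R->7, L=1; D->plug->D->R->D->L->G->refl->E->L'->A->R'->E->plug->E
Char 3 ('G'): step: R->0, L->2 (L advanced); G->plug->G->R->B->L->G->refl->E->L'->E->R'->E->plug->E
Char 4 ('H'): step: R->1, L=2; H->plug->H->R->H->L->D->refl->A->L'->D->R'->D->plug->D
Char 5 ('E'): step: R->2, L=2; E->plug->E->R->H->L->D->refl->A->L'->D->R'->F->plug->F
Char 6 ('G'): step: R->3, L=2; G->plug->G->R->D->L->A->refl->D->L'->H->R'->H->plug->H
Char 7 ('C'): step: R->4, L=2; C->plug->C->R->F->L->H->refl->F->L'->C->R'->F->plug->F
Char 8 ('F'): step: R->5, L=2; F->plug->F->R->F->L->H->refl->F->L'->C->R'->G->plug->G
Char 9 ('B'): step: R->6, L=2; B->plug->B->R->H->L->D->refl->A->L'->D->R'->A->plug->A
Char 10 ('C'): step: R->7, L=2; C->plug->C->R->H->L->D->refl->A->L'->D->R'->D->plug->D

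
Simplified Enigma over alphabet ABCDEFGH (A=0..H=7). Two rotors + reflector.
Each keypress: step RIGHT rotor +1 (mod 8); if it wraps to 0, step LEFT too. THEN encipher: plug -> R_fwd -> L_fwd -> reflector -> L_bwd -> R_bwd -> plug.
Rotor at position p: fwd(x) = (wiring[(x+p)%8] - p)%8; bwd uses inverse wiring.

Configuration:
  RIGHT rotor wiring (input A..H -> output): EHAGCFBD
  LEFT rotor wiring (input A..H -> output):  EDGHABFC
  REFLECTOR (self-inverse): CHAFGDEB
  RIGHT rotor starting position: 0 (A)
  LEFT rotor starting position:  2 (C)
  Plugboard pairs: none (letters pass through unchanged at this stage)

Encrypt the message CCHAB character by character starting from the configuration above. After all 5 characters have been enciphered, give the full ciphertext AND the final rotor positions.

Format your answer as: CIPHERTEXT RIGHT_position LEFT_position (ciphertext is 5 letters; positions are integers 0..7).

Answer: AGDCG 5 2

Derivation:
Char 1 ('C'): step: R->1, L=2; C->plug->C->R->F->L->A->refl->C->L'->G->R'->A->plug->A
Char 2 ('C'): step: R->2, L=2; C->plug->C->R->A->L->E->refl->G->L'->C->R'->G->plug->G
Char 3 ('H'): step: R->3, L=2; H->plug->H->R->F->L->A->refl->C->L'->G->R'->D->plug->D
Char 4 ('A'): step: R->4, L=2; A->plug->A->R->G->L->C->refl->A->L'->F->R'->C->plug->C
Char 5 ('B'): step: R->5, L=2; B->plug->B->R->E->L->D->refl->F->L'->B->R'->G->plug->G
Final: ciphertext=AGDCG, RIGHT=5, LEFT=2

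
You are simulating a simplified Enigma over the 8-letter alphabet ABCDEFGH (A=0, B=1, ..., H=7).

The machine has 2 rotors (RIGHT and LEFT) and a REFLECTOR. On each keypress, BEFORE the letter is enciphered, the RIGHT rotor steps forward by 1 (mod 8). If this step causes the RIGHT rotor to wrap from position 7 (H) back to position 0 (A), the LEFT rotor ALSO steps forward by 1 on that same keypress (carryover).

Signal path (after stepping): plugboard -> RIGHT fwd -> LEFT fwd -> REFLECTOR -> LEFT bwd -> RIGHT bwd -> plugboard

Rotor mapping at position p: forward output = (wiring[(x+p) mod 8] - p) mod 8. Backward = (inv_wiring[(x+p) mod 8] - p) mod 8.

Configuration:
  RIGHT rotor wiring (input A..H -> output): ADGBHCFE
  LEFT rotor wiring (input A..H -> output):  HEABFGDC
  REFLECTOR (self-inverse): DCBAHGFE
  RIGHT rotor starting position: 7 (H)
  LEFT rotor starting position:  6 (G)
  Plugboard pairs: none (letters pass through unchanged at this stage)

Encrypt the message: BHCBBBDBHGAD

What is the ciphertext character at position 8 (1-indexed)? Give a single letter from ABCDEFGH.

Char 1 ('B'): step: R->0, L->7 (L advanced); B->plug->B->R->D->L->B->refl->C->L'->E->R'->H->plug->H
Char 2 ('H'): step: R->1, L=7; H->plug->H->R->H->L->E->refl->H->L'->G->R'->D->plug->D
Char 3 ('C'): step: R->2, L=7; C->plug->C->R->F->L->G->refl->F->L'->C->R'->F->plug->F
Char 4 ('B'): step: R->3, L=7; B->plug->B->R->E->L->C->refl->B->L'->D->R'->H->plug->H
Char 5 ('B'): step: R->4, L=7; B->plug->B->R->G->L->H->refl->E->L'->H->R'->F->plug->F
Char 6 ('B'): step: R->5, L=7; B->plug->B->R->A->L->D->refl->A->L'->B->R'->F->plug->F
Char 7 ('D'): step: R->6, L=7; D->plug->D->R->F->L->G->refl->F->L'->C->R'->C->plug->C
Char 8 ('B'): step: R->7, L=7; B->plug->B->R->B->L->A->refl->D->L'->A->R'->F->plug->F

F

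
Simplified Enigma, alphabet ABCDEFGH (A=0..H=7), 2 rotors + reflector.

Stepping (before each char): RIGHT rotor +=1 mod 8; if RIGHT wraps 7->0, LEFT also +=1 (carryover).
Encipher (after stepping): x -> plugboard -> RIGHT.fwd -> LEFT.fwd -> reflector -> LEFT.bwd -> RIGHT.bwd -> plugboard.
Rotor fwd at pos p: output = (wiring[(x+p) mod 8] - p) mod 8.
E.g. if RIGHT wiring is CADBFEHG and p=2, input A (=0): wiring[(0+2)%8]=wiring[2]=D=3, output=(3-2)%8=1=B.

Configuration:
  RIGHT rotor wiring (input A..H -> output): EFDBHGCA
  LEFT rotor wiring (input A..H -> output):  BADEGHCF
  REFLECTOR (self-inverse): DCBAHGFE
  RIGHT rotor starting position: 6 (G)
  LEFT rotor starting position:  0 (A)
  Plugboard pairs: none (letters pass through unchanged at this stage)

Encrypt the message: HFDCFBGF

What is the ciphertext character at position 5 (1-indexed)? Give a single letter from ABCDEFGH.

Char 1 ('H'): step: R->7, L=0; H->plug->H->R->D->L->E->refl->H->L'->F->R'->B->plug->B
Char 2 ('F'): step: R->0, L->1 (L advanced); F->plug->F->R->G->L->E->refl->H->L'->A->R'->H->plug->H
Char 3 ('D'): step: R->1, L=1; D->plug->D->R->G->L->E->refl->H->L'->A->R'->C->plug->C
Char 4 ('C'): step: R->2, L=1; C->plug->C->R->F->L->B->refl->C->L'->B->R'->A->plug->A
Char 5 ('F'): step: R->3, L=1; F->plug->F->R->B->L->C->refl->B->L'->F->R'->E->plug->E

E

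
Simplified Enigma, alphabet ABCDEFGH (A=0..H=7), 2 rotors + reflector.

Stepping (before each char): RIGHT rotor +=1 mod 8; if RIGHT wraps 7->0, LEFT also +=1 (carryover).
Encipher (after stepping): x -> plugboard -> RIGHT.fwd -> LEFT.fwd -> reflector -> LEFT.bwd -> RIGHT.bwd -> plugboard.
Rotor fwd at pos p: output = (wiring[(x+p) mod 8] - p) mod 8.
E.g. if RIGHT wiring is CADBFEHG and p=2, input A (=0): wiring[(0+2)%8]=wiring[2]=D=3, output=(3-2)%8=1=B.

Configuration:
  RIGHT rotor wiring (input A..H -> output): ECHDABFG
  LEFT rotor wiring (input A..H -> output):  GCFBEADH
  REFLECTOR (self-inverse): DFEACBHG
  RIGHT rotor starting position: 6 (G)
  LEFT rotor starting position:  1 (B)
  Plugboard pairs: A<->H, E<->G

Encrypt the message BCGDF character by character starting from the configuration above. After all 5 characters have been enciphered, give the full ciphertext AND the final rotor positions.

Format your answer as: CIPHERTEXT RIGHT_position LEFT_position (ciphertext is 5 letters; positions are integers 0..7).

Char 1 ('B'): step: R->7, L=1; B->plug->B->R->F->L->C->refl->E->L'->B->R'->F->plug->F
Char 2 ('C'): step: R->0, L->2 (L advanced); C->plug->C->R->H->L->A->refl->D->L'->A->R'->E->plug->G
Char 3 ('G'): step: R->1, L=2; G->plug->E->R->A->L->D->refl->A->L'->H->R'->D->plug->D
Char 4 ('D'): step: R->2, L=2; D->plug->D->R->H->L->A->refl->D->L'->A->R'->H->plug->A
Char 5 ('F'): step: R->3, L=2; F->plug->F->R->B->L->H->refl->G->L'->D->R'->E->plug->G
Final: ciphertext=FGDAG, RIGHT=3, LEFT=2

Answer: FGDAG 3 2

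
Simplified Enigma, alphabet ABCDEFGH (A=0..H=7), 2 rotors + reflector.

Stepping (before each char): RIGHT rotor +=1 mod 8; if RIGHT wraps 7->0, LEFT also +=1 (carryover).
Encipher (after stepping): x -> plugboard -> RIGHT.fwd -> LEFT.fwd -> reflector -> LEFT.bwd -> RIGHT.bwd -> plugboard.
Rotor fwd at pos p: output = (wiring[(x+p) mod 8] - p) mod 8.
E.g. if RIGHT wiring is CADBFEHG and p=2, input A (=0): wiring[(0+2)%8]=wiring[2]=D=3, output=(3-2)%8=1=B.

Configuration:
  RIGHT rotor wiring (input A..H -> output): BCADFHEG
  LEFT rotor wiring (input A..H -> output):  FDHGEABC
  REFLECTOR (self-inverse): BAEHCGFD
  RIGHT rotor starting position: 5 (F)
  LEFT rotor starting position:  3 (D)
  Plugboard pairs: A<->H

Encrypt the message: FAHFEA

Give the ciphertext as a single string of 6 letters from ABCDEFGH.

Answer: GHFCCF

Derivation:
Char 1 ('F'): step: R->6, L=3; F->plug->F->R->F->L->C->refl->E->L'->H->R'->G->plug->G
Char 2 ('A'): step: R->7, L=3; A->plug->H->R->F->L->C->refl->E->L'->H->R'->A->plug->H
Char 3 ('H'): step: R->0, L->4 (L advanced); H->plug->A->R->B->L->E->refl->C->L'->H->R'->F->plug->F
Char 4 ('F'): step: R->1, L=4; F->plug->F->R->D->L->G->refl->F->L'->C->R'->C->plug->C
Char 5 ('E'): step: R->2, L=4; E->plug->E->R->C->L->F->refl->G->L'->D->R'->C->plug->C
Char 6 ('A'): step: R->3, L=4; A->plug->H->R->F->L->H->refl->D->L'->G->R'->F->plug->F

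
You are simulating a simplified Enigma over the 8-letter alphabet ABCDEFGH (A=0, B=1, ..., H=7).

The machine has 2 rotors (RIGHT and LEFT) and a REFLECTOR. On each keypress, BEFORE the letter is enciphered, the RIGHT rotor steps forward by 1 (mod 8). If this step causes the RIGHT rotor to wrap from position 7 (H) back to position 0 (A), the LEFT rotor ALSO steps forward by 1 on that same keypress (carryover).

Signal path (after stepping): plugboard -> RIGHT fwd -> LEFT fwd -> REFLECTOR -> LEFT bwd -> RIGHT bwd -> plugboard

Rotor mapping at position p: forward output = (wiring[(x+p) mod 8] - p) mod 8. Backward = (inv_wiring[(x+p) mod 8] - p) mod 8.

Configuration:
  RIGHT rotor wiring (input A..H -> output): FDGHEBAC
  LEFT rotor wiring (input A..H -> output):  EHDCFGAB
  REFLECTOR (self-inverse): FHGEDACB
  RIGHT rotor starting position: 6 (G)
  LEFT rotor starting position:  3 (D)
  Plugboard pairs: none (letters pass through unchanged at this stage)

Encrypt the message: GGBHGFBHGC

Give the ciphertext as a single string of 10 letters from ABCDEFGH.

Char 1 ('G'): step: R->7, L=3; G->plug->G->R->C->L->D->refl->E->L'->G->R'->B->plug->B
Char 2 ('G'): step: R->0, L->4 (L advanced); G->plug->G->R->A->L->B->refl->H->L'->G->R'->C->plug->C
Char 3 ('B'): step: R->1, L=4; B->plug->B->R->F->L->D->refl->E->L'->C->R'->A->plug->A
Char 4 ('H'): step: R->2, L=4; H->plug->H->R->B->L->C->refl->G->L'->H->R'->D->plug->D
Char 5 ('G'): step: R->3, L=4; G->plug->G->R->A->L->B->refl->H->L'->G->R'->C->plug->C
Char 6 ('F'): step: R->4, L=4; F->plug->F->R->H->L->G->refl->C->L'->B->R'->E->plug->E
Char 7 ('B'): step: R->5, L=4; B->plug->B->R->D->L->F->refl->A->L'->E->R'->A->plug->A
Char 8 ('H'): step: R->6, L=4; H->plug->H->R->D->L->F->refl->A->L'->E->R'->B->plug->B
Char 9 ('G'): step: R->7, L=4; G->plug->G->R->C->L->E->refl->D->L'->F->R'->F->plug->F
Char 10 ('C'): step: R->0, L->5 (L advanced); C->plug->C->R->G->L->F->refl->A->L'->H->R'->D->plug->D

Answer: BCADCEABFD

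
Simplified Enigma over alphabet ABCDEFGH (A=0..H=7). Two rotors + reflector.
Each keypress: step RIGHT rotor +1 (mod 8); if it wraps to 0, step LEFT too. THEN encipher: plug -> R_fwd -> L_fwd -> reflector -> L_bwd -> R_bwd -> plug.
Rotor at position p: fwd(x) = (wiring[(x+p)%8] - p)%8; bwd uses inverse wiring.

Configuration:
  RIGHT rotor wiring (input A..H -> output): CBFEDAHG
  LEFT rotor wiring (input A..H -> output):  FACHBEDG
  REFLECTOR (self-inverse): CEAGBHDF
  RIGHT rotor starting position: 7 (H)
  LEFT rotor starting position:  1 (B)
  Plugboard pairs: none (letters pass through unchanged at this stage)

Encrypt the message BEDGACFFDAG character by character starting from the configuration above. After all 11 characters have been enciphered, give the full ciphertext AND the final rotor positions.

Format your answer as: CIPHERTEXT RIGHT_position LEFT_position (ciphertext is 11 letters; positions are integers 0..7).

Answer: AFHFEBEEBDB 2 3

Derivation:
Char 1 ('B'): step: R->0, L->2 (L advanced); B->plug->B->R->B->L->F->refl->H->L'->C->R'->A->plug->A
Char 2 ('E'): step: R->1, L=2; E->plug->E->R->H->L->G->refl->D->L'->G->R'->F->plug->F
Char 3 ('D'): step: R->2, L=2; D->plug->D->R->G->L->D->refl->G->L'->H->R'->H->plug->H
Char 4 ('G'): step: R->3, L=2; G->plug->G->R->G->L->D->refl->G->L'->H->R'->F->plug->F
Char 5 ('A'): step: R->4, L=2; A->plug->A->R->H->L->G->refl->D->L'->G->R'->E->plug->E
Char 6 ('C'): step: R->5, L=2; C->plug->C->R->B->L->F->refl->H->L'->C->R'->B->plug->B
Char 7 ('F'): step: R->6, L=2; F->plug->F->R->G->L->D->refl->G->L'->H->R'->E->plug->E
Char 8 ('F'): step: R->7, L=2; F->plug->F->R->E->L->B->refl->E->L'->F->R'->E->plug->E
Char 9 ('D'): step: R->0, L->3 (L advanced); D->plug->D->R->E->L->D->refl->G->L'->B->R'->B->plug->B
Char 10 ('A'): step: R->1, L=3; A->plug->A->R->A->L->E->refl->B->L'->C->R'->D->plug->D
Char 11 ('G'): step: R->2, L=3; G->plug->G->R->A->L->E->refl->B->L'->C->R'->B->plug->B
Final: ciphertext=AFHFEBEEBDB, RIGHT=2, LEFT=3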